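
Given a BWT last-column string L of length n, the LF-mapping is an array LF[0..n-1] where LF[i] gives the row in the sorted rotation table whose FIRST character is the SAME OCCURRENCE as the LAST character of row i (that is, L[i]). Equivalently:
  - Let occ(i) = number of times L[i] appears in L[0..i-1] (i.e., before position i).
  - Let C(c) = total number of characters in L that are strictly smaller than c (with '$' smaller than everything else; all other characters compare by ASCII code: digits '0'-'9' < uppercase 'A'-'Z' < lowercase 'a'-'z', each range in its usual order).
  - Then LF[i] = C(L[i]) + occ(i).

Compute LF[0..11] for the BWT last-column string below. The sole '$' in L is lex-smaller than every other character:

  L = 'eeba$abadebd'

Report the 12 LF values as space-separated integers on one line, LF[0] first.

Answer: 9 10 4 1 0 2 5 3 7 11 6 8

Derivation:
Char counts: '$':1, 'a':3, 'b':3, 'd':2, 'e':3
C (first-col start): C('$')=0, C('a')=1, C('b')=4, C('d')=7, C('e')=9
L[0]='e': occ=0, LF[0]=C('e')+0=9+0=9
L[1]='e': occ=1, LF[1]=C('e')+1=9+1=10
L[2]='b': occ=0, LF[2]=C('b')+0=4+0=4
L[3]='a': occ=0, LF[3]=C('a')+0=1+0=1
L[4]='$': occ=0, LF[4]=C('$')+0=0+0=0
L[5]='a': occ=1, LF[5]=C('a')+1=1+1=2
L[6]='b': occ=1, LF[6]=C('b')+1=4+1=5
L[7]='a': occ=2, LF[7]=C('a')+2=1+2=3
L[8]='d': occ=0, LF[8]=C('d')+0=7+0=7
L[9]='e': occ=2, LF[9]=C('e')+2=9+2=11
L[10]='b': occ=2, LF[10]=C('b')+2=4+2=6
L[11]='d': occ=1, LF[11]=C('d')+1=7+1=8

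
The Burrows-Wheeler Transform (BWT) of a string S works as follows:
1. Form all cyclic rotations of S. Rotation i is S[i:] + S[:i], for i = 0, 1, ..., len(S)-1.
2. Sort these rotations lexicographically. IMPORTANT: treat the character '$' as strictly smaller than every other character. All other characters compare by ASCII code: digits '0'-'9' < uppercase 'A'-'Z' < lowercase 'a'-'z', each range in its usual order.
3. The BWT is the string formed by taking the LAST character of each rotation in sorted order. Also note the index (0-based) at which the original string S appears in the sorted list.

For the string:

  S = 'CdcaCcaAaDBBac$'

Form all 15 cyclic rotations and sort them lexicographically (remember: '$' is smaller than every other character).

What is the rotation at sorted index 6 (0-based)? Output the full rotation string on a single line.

All 15 rotations (rotation i = S[i:]+S[:i]):
  rot[0] = CdcaCcaAaDBBac$
  rot[1] = dcaCcaAaDBBac$C
  rot[2] = caCcaAaDBBac$Cd
  rot[3] = aCcaAaDBBac$Cdc
  rot[4] = CcaAaDBBac$Cdca
  rot[5] = caAaDBBac$CdcaC
  rot[6] = aAaDBBac$CdcaCc
  rot[7] = AaDBBac$CdcaCca
  rot[8] = aDBBac$CdcaCcaA
  rot[9] = DBBac$CdcaCcaAa
  rot[10] = BBac$CdcaCcaAaD
  rot[11] = Bac$CdcaCcaAaDB
  rot[12] = ac$CdcaCcaAaDBB
  rot[13] = c$CdcaCcaAaDBBa
  rot[14] = $CdcaCcaAaDBBac
Sorted (with $ < everything):
  sorted[0] = $CdcaCcaAaDBBac
  sorted[1] = AaDBBac$CdcaCca
  sorted[2] = BBac$CdcaCcaAaD
  sorted[3] = Bac$CdcaCcaAaDB
  sorted[4] = CcaAaDBBac$Cdca
  sorted[5] = CdcaCcaAaDBBac$
  sorted[6] = DBBac$CdcaCcaAa
  sorted[7] = aAaDBBac$CdcaCc
  sorted[8] = aCcaAaDBBac$Cdc
  sorted[9] = aDBBac$CdcaCcaA
  sorted[10] = ac$CdcaCcaAaDBB
  sorted[11] = c$CdcaCcaAaDBBa
  sorted[12] = caAaDBBac$CdcaC
  sorted[13] = caCcaAaDBBac$Cd
  sorted[14] = dcaCcaAaDBBac$C
sorted[6] = DBBac$CdcaCcaAa

Answer: DBBac$CdcaCcaAa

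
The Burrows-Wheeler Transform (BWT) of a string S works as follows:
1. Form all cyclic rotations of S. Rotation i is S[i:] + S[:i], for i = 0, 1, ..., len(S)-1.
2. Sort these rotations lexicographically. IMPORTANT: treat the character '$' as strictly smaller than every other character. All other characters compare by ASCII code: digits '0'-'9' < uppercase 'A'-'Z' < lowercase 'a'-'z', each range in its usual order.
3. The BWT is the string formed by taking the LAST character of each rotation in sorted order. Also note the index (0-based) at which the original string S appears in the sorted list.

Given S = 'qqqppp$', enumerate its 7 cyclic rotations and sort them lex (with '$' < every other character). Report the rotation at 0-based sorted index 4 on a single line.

Answer: qppp$qq

Derivation:
All 7 rotations (rotation i = S[i:]+S[:i]):
  rot[0] = qqqppp$
  rot[1] = qqppp$q
  rot[2] = qppp$qq
  rot[3] = ppp$qqq
  rot[4] = pp$qqqp
  rot[5] = p$qqqpp
  rot[6] = $qqqppp
Sorted (with $ < everything):
  sorted[0] = $qqqppp
  sorted[1] = p$qqqpp
  sorted[2] = pp$qqqp
  sorted[3] = ppp$qqq
  sorted[4] = qppp$qq
  sorted[5] = qqppp$q
  sorted[6] = qqqppp$
sorted[4] = qppp$qq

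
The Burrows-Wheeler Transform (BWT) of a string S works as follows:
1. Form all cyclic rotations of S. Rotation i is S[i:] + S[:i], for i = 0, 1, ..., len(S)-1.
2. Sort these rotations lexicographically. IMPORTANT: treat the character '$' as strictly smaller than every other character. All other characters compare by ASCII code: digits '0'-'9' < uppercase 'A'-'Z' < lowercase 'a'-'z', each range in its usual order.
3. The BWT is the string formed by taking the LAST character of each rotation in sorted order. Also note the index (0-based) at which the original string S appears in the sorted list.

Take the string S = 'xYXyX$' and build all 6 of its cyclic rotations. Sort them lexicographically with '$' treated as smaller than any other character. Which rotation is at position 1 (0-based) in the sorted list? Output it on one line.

All 6 rotations (rotation i = S[i:]+S[:i]):
  rot[0] = xYXyX$
  rot[1] = YXyX$x
  rot[2] = XyX$xY
  rot[3] = yX$xYX
  rot[4] = X$xYXy
  rot[5] = $xYXyX
Sorted (with $ < everything):
  sorted[0] = $xYXyX
  sorted[1] = X$xYXy
  sorted[2] = XyX$xY
  sorted[3] = YXyX$x
  sorted[4] = xYXyX$
  sorted[5] = yX$xYX
sorted[1] = X$xYXy

Answer: X$xYXy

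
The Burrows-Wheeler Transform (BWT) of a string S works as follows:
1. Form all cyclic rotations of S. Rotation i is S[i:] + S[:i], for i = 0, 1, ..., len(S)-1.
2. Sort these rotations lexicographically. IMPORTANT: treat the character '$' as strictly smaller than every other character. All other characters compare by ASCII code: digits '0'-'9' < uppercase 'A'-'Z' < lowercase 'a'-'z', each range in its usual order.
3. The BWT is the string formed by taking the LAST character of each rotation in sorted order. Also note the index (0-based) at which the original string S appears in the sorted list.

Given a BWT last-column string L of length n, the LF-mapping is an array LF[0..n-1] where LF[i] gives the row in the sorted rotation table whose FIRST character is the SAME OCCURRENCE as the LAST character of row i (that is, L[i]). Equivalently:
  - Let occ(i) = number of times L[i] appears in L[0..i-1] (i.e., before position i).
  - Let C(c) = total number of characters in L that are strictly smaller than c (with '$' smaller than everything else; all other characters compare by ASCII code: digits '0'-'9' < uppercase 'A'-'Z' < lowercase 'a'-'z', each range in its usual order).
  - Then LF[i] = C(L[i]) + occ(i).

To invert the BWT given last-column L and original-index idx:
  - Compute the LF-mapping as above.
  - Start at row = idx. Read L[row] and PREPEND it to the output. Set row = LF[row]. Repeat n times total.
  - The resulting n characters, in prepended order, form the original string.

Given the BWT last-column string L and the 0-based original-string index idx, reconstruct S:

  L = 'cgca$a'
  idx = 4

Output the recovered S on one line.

LF mapping: 3 5 4 1 0 2
Walk LF starting at row 4, prepending L[row]:
  step 1: row=4, L[4]='$', prepend. Next row=LF[4]=0
  step 2: row=0, L[0]='c', prepend. Next row=LF[0]=3
  step 3: row=3, L[3]='a', prepend. Next row=LF[3]=1
  step 4: row=1, L[1]='g', prepend. Next row=LF[1]=5
  step 5: row=5, L[5]='a', prepend. Next row=LF[5]=2
  step 6: row=2, L[2]='c', prepend. Next row=LF[2]=4
Reversed output: cagac$

Answer: cagac$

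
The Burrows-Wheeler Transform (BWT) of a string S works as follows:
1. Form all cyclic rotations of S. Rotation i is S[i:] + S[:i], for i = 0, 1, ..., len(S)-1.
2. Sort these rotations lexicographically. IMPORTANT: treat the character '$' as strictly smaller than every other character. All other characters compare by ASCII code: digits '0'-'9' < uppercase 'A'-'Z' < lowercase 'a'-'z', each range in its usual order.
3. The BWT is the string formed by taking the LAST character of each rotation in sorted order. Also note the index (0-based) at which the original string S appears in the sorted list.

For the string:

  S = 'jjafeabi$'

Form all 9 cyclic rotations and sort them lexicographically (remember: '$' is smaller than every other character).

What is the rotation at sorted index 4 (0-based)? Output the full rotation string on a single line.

Answer: eabi$jjaf

Derivation:
All 9 rotations (rotation i = S[i:]+S[:i]):
  rot[0] = jjafeabi$
  rot[1] = jafeabi$j
  rot[2] = afeabi$jj
  rot[3] = feabi$jja
  rot[4] = eabi$jjaf
  rot[5] = abi$jjafe
  rot[6] = bi$jjafea
  rot[7] = i$jjafeab
  rot[8] = $jjafeabi
Sorted (with $ < everything):
  sorted[0] = $jjafeabi
  sorted[1] = abi$jjafe
  sorted[2] = afeabi$jj
  sorted[3] = bi$jjafea
  sorted[4] = eabi$jjaf
  sorted[5] = feabi$jja
  sorted[6] = i$jjafeab
  sorted[7] = jafeabi$j
  sorted[8] = jjafeabi$
sorted[4] = eabi$jjaf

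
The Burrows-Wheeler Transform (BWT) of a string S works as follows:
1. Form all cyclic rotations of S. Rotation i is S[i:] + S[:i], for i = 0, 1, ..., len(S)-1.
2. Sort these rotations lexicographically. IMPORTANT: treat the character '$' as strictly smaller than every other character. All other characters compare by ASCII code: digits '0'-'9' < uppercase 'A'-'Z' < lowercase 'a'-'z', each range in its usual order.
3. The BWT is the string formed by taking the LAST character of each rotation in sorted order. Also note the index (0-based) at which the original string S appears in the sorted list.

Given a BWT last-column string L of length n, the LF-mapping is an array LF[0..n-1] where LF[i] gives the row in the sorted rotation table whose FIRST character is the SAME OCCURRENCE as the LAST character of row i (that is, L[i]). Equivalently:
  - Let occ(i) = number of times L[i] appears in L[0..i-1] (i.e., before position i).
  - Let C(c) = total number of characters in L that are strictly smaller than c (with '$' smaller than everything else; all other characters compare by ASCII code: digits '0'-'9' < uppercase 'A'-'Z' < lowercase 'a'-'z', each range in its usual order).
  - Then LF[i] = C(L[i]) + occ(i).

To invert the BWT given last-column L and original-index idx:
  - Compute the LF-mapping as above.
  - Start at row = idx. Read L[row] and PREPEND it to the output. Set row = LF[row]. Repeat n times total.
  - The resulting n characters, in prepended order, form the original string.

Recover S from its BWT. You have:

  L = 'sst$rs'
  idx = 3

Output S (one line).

LF mapping: 2 3 5 0 1 4
Walk LF starting at row 3, prepending L[row]:
  step 1: row=3, L[3]='$', prepend. Next row=LF[3]=0
  step 2: row=0, L[0]='s', prepend. Next row=LF[0]=2
  step 3: row=2, L[2]='t', prepend. Next row=LF[2]=5
  step 4: row=5, L[5]='s', prepend. Next row=LF[5]=4
  step 5: row=4, L[4]='r', prepend. Next row=LF[4]=1
  step 6: row=1, L[1]='s', prepend. Next row=LF[1]=3
Reversed output: srsts$

Answer: srsts$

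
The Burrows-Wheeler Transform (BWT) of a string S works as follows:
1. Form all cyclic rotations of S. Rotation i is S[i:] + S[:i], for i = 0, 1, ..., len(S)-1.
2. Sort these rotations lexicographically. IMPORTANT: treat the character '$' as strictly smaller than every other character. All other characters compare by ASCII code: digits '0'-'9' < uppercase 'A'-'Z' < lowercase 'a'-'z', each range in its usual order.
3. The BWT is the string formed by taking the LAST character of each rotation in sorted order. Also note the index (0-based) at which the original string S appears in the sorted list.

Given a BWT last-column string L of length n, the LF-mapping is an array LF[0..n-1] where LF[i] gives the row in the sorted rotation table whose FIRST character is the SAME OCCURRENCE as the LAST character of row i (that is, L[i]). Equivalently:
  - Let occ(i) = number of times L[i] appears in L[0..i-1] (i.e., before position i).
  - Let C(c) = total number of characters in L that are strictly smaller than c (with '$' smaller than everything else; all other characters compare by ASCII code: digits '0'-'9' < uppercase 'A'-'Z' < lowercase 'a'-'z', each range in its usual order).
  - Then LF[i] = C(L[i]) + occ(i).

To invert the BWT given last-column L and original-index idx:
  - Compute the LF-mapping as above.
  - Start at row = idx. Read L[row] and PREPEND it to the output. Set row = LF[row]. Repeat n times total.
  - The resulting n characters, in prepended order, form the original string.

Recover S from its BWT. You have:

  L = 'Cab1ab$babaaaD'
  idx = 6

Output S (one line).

LF mapping: 2 4 10 1 5 11 0 12 6 13 7 8 9 3
Walk LF starting at row 6, prepending L[row]:
  step 1: row=6, L[6]='$', prepend. Next row=LF[6]=0
  step 2: row=0, L[0]='C', prepend. Next row=LF[0]=2
  step 3: row=2, L[2]='b', prepend. Next row=LF[2]=10
  step 4: row=10, L[10]='a', prepend. Next row=LF[10]=7
  step 5: row=7, L[7]='b', prepend. Next row=LF[7]=12
  step 6: row=12, L[12]='a', prepend. Next row=LF[12]=9
  step 7: row=9, L[9]='b', prepend. Next row=LF[9]=13
  step 8: row=13, L[13]='D', prepend. Next row=LF[13]=3
  step 9: row=3, L[3]='1', prepend. Next row=LF[3]=1
  step 10: row=1, L[1]='a', prepend. Next row=LF[1]=4
  step 11: row=4, L[4]='a', prepend. Next row=LF[4]=5
  step 12: row=5, L[5]='b', prepend. Next row=LF[5]=11
  step 13: row=11, L[11]='a', prepend. Next row=LF[11]=8
  step 14: row=8, L[8]='a', prepend. Next row=LF[8]=6
Reversed output: aabaa1DbababC$

Answer: aabaa1DbababC$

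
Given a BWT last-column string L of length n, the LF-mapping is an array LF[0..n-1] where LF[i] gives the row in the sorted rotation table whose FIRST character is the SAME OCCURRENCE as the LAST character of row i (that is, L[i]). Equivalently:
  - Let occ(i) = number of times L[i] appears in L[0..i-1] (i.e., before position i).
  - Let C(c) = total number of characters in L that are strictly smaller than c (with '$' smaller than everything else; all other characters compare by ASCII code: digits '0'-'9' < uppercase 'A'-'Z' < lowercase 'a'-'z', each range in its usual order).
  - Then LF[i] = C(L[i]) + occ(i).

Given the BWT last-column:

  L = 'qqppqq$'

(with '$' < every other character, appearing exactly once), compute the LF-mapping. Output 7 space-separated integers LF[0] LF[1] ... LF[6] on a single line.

Answer: 3 4 1 2 5 6 0

Derivation:
Char counts: '$':1, 'p':2, 'q':4
C (first-col start): C('$')=0, C('p')=1, C('q')=3
L[0]='q': occ=0, LF[0]=C('q')+0=3+0=3
L[1]='q': occ=1, LF[1]=C('q')+1=3+1=4
L[2]='p': occ=0, LF[2]=C('p')+0=1+0=1
L[3]='p': occ=1, LF[3]=C('p')+1=1+1=2
L[4]='q': occ=2, LF[4]=C('q')+2=3+2=5
L[5]='q': occ=3, LF[5]=C('q')+3=3+3=6
L[6]='$': occ=0, LF[6]=C('$')+0=0+0=0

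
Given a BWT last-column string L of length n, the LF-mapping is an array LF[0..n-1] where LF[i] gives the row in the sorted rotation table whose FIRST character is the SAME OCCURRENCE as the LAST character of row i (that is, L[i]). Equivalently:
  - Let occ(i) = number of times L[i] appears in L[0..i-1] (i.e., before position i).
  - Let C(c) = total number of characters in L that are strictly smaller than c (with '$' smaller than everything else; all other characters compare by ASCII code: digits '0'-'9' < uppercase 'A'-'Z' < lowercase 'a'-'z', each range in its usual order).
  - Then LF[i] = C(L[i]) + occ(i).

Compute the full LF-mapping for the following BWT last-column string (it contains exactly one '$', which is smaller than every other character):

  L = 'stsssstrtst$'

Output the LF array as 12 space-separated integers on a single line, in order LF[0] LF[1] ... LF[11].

Answer: 2 8 3 4 5 6 9 1 10 7 11 0

Derivation:
Char counts: '$':1, 'r':1, 's':6, 't':4
C (first-col start): C('$')=0, C('r')=1, C('s')=2, C('t')=8
L[0]='s': occ=0, LF[0]=C('s')+0=2+0=2
L[1]='t': occ=0, LF[1]=C('t')+0=8+0=8
L[2]='s': occ=1, LF[2]=C('s')+1=2+1=3
L[3]='s': occ=2, LF[3]=C('s')+2=2+2=4
L[4]='s': occ=3, LF[4]=C('s')+3=2+3=5
L[5]='s': occ=4, LF[5]=C('s')+4=2+4=6
L[6]='t': occ=1, LF[6]=C('t')+1=8+1=9
L[7]='r': occ=0, LF[7]=C('r')+0=1+0=1
L[8]='t': occ=2, LF[8]=C('t')+2=8+2=10
L[9]='s': occ=5, LF[9]=C('s')+5=2+5=7
L[10]='t': occ=3, LF[10]=C('t')+3=8+3=11
L[11]='$': occ=0, LF[11]=C('$')+0=0+0=0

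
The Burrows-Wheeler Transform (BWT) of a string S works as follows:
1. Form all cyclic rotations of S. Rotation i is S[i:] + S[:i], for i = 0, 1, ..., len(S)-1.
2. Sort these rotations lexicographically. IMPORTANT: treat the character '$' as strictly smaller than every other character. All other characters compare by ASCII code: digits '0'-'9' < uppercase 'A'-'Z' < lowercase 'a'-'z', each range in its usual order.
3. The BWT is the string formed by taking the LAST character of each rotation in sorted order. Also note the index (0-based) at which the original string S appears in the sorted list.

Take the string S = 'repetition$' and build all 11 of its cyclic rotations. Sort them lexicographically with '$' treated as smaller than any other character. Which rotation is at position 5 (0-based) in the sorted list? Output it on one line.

All 11 rotations (rotation i = S[i:]+S[:i]):
  rot[0] = repetition$
  rot[1] = epetition$r
  rot[2] = petition$re
  rot[3] = etition$rep
  rot[4] = tition$repe
  rot[5] = ition$repet
  rot[6] = tion$repeti
  rot[7] = ion$repetit
  rot[8] = on$repetiti
  rot[9] = n$repetitio
  rot[10] = $repetition
Sorted (with $ < everything):
  sorted[0] = $repetition
  sorted[1] = epetition$r
  sorted[2] = etition$rep
  sorted[3] = ion$repetit
  sorted[4] = ition$repet
  sorted[5] = n$repetitio
  sorted[6] = on$repetiti
  sorted[7] = petition$re
  sorted[8] = repetition$
  sorted[9] = tion$repeti
  sorted[10] = tition$repe
sorted[5] = n$repetitio

Answer: n$repetitio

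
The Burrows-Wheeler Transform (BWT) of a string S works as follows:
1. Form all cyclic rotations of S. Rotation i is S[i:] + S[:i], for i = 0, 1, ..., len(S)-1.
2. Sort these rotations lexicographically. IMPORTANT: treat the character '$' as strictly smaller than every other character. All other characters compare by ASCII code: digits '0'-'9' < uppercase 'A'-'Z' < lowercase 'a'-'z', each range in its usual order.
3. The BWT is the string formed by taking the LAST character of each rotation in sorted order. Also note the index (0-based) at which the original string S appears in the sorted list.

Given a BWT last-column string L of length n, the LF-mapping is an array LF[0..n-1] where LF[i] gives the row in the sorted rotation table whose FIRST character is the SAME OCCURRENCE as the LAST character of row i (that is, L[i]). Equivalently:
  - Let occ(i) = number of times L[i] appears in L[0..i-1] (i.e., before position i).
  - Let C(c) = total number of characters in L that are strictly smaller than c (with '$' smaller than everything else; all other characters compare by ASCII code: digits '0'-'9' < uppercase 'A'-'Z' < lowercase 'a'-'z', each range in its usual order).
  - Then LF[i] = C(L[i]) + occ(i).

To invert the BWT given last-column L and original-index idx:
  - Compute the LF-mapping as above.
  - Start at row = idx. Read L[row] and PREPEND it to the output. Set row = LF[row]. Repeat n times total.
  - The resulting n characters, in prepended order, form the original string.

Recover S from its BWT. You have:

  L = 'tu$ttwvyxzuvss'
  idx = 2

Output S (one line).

LF mapping: 3 6 0 4 5 10 8 12 11 13 7 9 1 2
Walk LF starting at row 2, prepending L[row]:
  step 1: row=2, L[2]='$', prepend. Next row=LF[2]=0
  step 2: row=0, L[0]='t', prepend. Next row=LF[0]=3
  step 3: row=3, L[3]='t', prepend. Next row=LF[3]=4
  step 4: row=4, L[4]='t', prepend. Next row=LF[4]=5
  step 5: row=5, L[5]='w', prepend. Next row=LF[5]=10
  step 6: row=10, L[10]='u', prepend. Next row=LF[10]=7
  step 7: row=7, L[7]='y', prepend. Next row=LF[7]=12
  step 8: row=12, L[12]='s', prepend. Next row=LF[12]=1
  step 9: row=1, L[1]='u', prepend. Next row=LF[1]=6
  step 10: row=6, L[6]='v', prepend. Next row=LF[6]=8
  step 11: row=8, L[8]='x', prepend. Next row=LF[8]=11
  step 12: row=11, L[11]='v', prepend. Next row=LF[11]=9
  step 13: row=9, L[9]='z', prepend. Next row=LF[9]=13
  step 14: row=13, L[13]='s', prepend. Next row=LF[13]=2
Reversed output: szvxvusyuwttt$

Answer: szvxvusyuwttt$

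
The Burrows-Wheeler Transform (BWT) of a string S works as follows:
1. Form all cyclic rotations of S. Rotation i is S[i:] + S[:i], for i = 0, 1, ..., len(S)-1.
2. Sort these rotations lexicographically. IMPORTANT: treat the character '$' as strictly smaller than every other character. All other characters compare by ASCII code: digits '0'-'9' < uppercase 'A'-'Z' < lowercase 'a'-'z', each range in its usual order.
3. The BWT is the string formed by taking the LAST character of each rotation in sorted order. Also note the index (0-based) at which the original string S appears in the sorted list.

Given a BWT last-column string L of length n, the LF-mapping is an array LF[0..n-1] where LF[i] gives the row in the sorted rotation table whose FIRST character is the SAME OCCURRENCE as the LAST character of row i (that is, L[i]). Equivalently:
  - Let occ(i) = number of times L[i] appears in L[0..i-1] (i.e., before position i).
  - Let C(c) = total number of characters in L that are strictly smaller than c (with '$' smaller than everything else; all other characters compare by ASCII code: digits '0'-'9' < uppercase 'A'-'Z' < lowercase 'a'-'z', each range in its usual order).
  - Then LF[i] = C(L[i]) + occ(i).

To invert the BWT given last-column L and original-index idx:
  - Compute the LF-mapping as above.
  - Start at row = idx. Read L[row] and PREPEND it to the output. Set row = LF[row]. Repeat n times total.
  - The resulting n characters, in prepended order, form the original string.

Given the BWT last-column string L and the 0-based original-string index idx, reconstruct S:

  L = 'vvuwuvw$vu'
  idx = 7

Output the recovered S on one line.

Answer: vwuwvvuuv$

Derivation:
LF mapping: 4 5 1 8 2 6 9 0 7 3
Walk LF starting at row 7, prepending L[row]:
  step 1: row=7, L[7]='$', prepend. Next row=LF[7]=0
  step 2: row=0, L[0]='v', prepend. Next row=LF[0]=4
  step 3: row=4, L[4]='u', prepend. Next row=LF[4]=2
  step 4: row=2, L[2]='u', prepend. Next row=LF[2]=1
  step 5: row=1, L[1]='v', prepend. Next row=LF[1]=5
  step 6: row=5, L[5]='v', prepend. Next row=LF[5]=6
  step 7: row=6, L[6]='w', prepend. Next row=LF[6]=9
  step 8: row=9, L[9]='u', prepend. Next row=LF[9]=3
  step 9: row=3, L[3]='w', prepend. Next row=LF[3]=8
  step 10: row=8, L[8]='v', prepend. Next row=LF[8]=7
Reversed output: vwuwvvuuv$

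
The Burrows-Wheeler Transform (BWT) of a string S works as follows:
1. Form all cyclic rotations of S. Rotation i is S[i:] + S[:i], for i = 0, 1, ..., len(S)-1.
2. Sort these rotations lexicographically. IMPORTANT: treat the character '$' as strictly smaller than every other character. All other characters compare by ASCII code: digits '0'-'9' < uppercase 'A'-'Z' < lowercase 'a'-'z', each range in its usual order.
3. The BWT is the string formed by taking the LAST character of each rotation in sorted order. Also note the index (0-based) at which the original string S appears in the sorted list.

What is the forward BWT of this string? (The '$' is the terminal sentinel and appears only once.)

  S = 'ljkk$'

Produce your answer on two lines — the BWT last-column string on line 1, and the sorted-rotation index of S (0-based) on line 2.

All 5 rotations (rotation i = S[i:]+S[:i]):
  rot[0] = ljkk$
  rot[1] = jkk$l
  rot[2] = kk$lj
  rot[3] = k$ljk
  rot[4] = $ljkk
Sorted (with $ < everything):
  sorted[0] = $ljkk  (last char: 'k')
  sorted[1] = jkk$l  (last char: 'l')
  sorted[2] = k$ljk  (last char: 'k')
  sorted[3] = kk$lj  (last char: 'j')
  sorted[4] = ljkk$  (last char: '$')
Last column: klkj$
Original string S is at sorted index 4

Answer: klkj$
4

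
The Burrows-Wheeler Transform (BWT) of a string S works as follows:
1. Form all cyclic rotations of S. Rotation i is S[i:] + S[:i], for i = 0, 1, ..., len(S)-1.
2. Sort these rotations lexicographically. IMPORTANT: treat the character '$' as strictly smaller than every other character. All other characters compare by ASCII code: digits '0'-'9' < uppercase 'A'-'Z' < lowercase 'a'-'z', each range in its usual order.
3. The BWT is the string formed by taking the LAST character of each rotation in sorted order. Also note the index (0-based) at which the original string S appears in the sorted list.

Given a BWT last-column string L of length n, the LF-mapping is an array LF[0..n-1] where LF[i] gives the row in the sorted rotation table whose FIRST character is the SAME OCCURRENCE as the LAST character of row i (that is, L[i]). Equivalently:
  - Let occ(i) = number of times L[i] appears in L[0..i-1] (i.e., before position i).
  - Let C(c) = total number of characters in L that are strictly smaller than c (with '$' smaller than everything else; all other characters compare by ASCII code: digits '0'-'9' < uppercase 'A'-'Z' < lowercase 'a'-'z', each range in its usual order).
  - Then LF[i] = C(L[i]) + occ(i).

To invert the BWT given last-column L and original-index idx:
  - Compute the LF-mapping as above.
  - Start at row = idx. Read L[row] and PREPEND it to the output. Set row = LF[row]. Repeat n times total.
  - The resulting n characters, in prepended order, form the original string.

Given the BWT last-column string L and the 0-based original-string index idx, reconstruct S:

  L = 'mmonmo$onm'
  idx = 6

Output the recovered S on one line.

LF mapping: 1 2 7 5 3 8 0 9 6 4
Walk LF starting at row 6, prepending L[row]:
  step 1: row=6, L[6]='$', prepend. Next row=LF[6]=0
  step 2: row=0, L[0]='m', prepend. Next row=LF[0]=1
  step 3: row=1, L[1]='m', prepend. Next row=LF[1]=2
  step 4: row=2, L[2]='o', prepend. Next row=LF[2]=7
  step 5: row=7, L[7]='o', prepend. Next row=LF[7]=9
  step 6: row=9, L[9]='m', prepend. Next row=LF[9]=4
  step 7: row=4, L[4]='m', prepend. Next row=LF[4]=3
  step 8: row=3, L[3]='n', prepend. Next row=LF[3]=5
  step 9: row=5, L[5]='o', prepend. Next row=LF[5]=8
  step 10: row=8, L[8]='n', prepend. Next row=LF[8]=6
Reversed output: nonmmoomm$

Answer: nonmmoomm$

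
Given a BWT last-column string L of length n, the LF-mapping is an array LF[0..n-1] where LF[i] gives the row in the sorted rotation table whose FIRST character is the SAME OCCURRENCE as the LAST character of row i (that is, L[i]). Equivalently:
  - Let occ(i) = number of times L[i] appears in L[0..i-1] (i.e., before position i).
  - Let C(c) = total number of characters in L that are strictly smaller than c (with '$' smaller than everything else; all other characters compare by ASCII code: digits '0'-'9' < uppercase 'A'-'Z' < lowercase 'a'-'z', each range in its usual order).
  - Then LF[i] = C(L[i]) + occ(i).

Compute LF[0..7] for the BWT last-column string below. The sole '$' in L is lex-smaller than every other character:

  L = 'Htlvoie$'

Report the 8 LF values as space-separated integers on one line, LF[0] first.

Answer: 1 6 4 7 5 3 2 0

Derivation:
Char counts: '$':1, 'H':1, 'e':1, 'i':1, 'l':1, 'o':1, 't':1, 'v':1
C (first-col start): C('$')=0, C('H')=1, C('e')=2, C('i')=3, C('l')=4, C('o')=5, C('t')=6, C('v')=7
L[0]='H': occ=0, LF[0]=C('H')+0=1+0=1
L[1]='t': occ=0, LF[1]=C('t')+0=6+0=6
L[2]='l': occ=0, LF[2]=C('l')+0=4+0=4
L[3]='v': occ=0, LF[3]=C('v')+0=7+0=7
L[4]='o': occ=0, LF[4]=C('o')+0=5+0=5
L[5]='i': occ=0, LF[5]=C('i')+0=3+0=3
L[6]='e': occ=0, LF[6]=C('e')+0=2+0=2
L[7]='$': occ=0, LF[7]=C('$')+0=0+0=0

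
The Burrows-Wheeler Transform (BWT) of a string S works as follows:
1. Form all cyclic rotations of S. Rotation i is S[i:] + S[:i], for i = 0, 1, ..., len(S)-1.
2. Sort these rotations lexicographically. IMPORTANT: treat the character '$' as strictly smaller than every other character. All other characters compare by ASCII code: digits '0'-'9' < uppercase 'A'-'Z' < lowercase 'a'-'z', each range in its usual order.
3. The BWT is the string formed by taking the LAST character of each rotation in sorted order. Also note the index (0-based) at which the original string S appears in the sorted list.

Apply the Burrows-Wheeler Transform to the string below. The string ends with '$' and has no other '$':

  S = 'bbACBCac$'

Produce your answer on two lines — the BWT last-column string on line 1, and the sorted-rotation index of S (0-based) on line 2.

Answer: cbCABCb$a
7

Derivation:
All 9 rotations (rotation i = S[i:]+S[:i]):
  rot[0] = bbACBCac$
  rot[1] = bACBCac$b
  rot[2] = ACBCac$bb
  rot[3] = CBCac$bbA
  rot[4] = BCac$bbAC
  rot[5] = Cac$bbACB
  rot[6] = ac$bbACBC
  rot[7] = c$bbACBCa
  rot[8] = $bbACBCac
Sorted (with $ < everything):
  sorted[0] = $bbACBCac  (last char: 'c')
  sorted[1] = ACBCac$bb  (last char: 'b')
  sorted[2] = BCac$bbAC  (last char: 'C')
  sorted[3] = CBCac$bbA  (last char: 'A')
  sorted[4] = Cac$bbACB  (last char: 'B')
  sorted[5] = ac$bbACBC  (last char: 'C')
  sorted[6] = bACBCac$b  (last char: 'b')
  sorted[7] = bbACBCac$  (last char: '$')
  sorted[8] = c$bbACBCa  (last char: 'a')
Last column: cbCABCb$a
Original string S is at sorted index 7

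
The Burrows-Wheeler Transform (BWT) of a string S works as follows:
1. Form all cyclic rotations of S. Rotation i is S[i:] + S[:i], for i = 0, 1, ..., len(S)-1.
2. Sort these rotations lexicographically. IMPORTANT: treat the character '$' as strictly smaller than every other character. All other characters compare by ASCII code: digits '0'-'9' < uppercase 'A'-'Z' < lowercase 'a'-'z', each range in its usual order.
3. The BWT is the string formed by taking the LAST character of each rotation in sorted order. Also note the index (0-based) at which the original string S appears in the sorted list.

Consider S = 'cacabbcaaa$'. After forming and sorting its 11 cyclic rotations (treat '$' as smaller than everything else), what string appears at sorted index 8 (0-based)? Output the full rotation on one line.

All 11 rotations (rotation i = S[i:]+S[:i]):
  rot[0] = cacabbcaaa$
  rot[1] = acabbcaaa$c
  rot[2] = cabbcaaa$ca
  rot[3] = abbcaaa$cac
  rot[4] = bbcaaa$caca
  rot[5] = bcaaa$cacab
  rot[6] = caaa$cacabb
  rot[7] = aaa$cacabbc
  rot[8] = aa$cacabbca
  rot[9] = a$cacabbcaa
  rot[10] = $cacabbcaaa
Sorted (with $ < everything):
  sorted[0] = $cacabbcaaa
  sorted[1] = a$cacabbcaa
  sorted[2] = aa$cacabbca
  sorted[3] = aaa$cacabbc
  sorted[4] = abbcaaa$cac
  sorted[5] = acabbcaaa$c
  sorted[6] = bbcaaa$caca
  sorted[7] = bcaaa$cacab
  sorted[8] = caaa$cacabb
  sorted[9] = cabbcaaa$ca
  sorted[10] = cacabbcaaa$
sorted[8] = caaa$cacabb

Answer: caaa$cacabb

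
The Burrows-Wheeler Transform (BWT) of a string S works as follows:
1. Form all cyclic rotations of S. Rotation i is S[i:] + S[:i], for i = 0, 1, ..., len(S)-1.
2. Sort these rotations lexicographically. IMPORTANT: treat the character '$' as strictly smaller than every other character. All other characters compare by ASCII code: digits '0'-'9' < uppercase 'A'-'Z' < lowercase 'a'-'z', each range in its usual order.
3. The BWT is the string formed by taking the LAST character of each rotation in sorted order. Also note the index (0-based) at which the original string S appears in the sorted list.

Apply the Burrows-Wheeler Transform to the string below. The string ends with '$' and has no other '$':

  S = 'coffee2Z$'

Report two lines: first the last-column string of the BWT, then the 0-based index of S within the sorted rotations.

All 9 rotations (rotation i = S[i:]+S[:i]):
  rot[0] = coffee2Z$
  rot[1] = offee2Z$c
  rot[2] = ffee2Z$co
  rot[3] = fee2Z$cof
  rot[4] = ee2Z$coff
  rot[5] = e2Z$coffe
  rot[6] = 2Z$coffee
  rot[7] = Z$coffee2
  rot[8] = $coffee2Z
Sorted (with $ < everything):
  sorted[0] = $coffee2Z  (last char: 'Z')
  sorted[1] = 2Z$coffee  (last char: 'e')
  sorted[2] = Z$coffee2  (last char: '2')
  sorted[3] = coffee2Z$  (last char: '$')
  sorted[4] = e2Z$coffe  (last char: 'e')
  sorted[5] = ee2Z$coff  (last char: 'f')
  sorted[6] = fee2Z$cof  (last char: 'f')
  sorted[7] = ffee2Z$co  (last char: 'o')
  sorted[8] = offee2Z$c  (last char: 'c')
Last column: Ze2$effoc
Original string S is at sorted index 3

Answer: Ze2$effoc
3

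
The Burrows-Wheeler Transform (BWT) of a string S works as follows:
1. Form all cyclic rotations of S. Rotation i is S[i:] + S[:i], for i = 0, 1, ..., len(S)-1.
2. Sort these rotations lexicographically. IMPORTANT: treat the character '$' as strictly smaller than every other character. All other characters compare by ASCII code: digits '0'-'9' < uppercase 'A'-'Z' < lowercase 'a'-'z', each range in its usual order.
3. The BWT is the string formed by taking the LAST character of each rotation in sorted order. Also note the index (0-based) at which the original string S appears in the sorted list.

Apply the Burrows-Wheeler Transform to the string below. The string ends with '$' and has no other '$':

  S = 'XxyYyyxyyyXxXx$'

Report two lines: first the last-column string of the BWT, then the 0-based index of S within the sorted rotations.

Answer: xxy$yXXXyyxyyYx
3

Derivation:
All 15 rotations (rotation i = S[i:]+S[:i]):
  rot[0] = XxyYyyxyyyXxXx$
  rot[1] = xyYyyxyyyXxXx$X
  rot[2] = yYyyxyyyXxXx$Xx
  rot[3] = YyyxyyyXxXx$Xxy
  rot[4] = yyxyyyXxXx$XxyY
  rot[5] = yxyyyXxXx$XxyYy
  rot[6] = xyyyXxXx$XxyYyy
  rot[7] = yyyXxXx$XxyYyyx
  rot[8] = yyXxXx$XxyYyyxy
  rot[9] = yXxXx$XxyYyyxyy
  rot[10] = XxXx$XxyYyyxyyy
  rot[11] = xXx$XxyYyyxyyyX
  rot[12] = Xx$XxyYyyxyyyXx
  rot[13] = x$XxyYyyxyyyXxX
  rot[14] = $XxyYyyxyyyXxXx
Sorted (with $ < everything):
  sorted[0] = $XxyYyyxyyyXxXx  (last char: 'x')
  sorted[1] = Xx$XxyYyyxyyyXx  (last char: 'x')
  sorted[2] = XxXx$XxyYyyxyyy  (last char: 'y')
  sorted[3] = XxyYyyxyyyXxXx$  (last char: '$')
  sorted[4] = YyyxyyyXxXx$Xxy  (last char: 'y')
  sorted[5] = x$XxyYyyxyyyXxX  (last char: 'X')
  sorted[6] = xXx$XxyYyyxyyyX  (last char: 'X')
  sorted[7] = xyYyyxyyyXxXx$X  (last char: 'X')
  sorted[8] = xyyyXxXx$XxyYyy  (last char: 'y')
  sorted[9] = yXxXx$XxyYyyxyy  (last char: 'y')
  sorted[10] = yYyyxyyyXxXx$Xx  (last char: 'x')
  sorted[11] = yxyyyXxXx$XxyYy  (last char: 'y')
  sorted[12] = yyXxXx$XxyYyyxy  (last char: 'y')
  sorted[13] = yyxyyyXxXx$XxyY  (last char: 'Y')
  sorted[14] = yyyXxXx$XxyYyyx  (last char: 'x')
Last column: xxy$yXXXyyxyyYx
Original string S is at sorted index 3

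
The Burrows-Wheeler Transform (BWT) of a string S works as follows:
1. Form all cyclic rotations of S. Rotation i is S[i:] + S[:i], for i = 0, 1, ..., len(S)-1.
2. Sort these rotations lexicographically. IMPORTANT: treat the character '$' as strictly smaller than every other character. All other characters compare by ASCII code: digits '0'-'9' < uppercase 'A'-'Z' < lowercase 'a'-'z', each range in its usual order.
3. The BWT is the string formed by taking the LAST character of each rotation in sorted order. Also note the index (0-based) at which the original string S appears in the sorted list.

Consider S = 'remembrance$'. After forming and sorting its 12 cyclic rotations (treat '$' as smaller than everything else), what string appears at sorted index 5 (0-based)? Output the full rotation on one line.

Answer: embrance$rem

Derivation:
All 12 rotations (rotation i = S[i:]+S[:i]):
  rot[0] = remembrance$
  rot[1] = emembrance$r
  rot[2] = membrance$re
  rot[3] = embrance$rem
  rot[4] = mbrance$reme
  rot[5] = brance$remem
  rot[6] = rance$rememb
  rot[7] = ance$remembr
  rot[8] = nce$remembra
  rot[9] = ce$remembran
  rot[10] = e$remembranc
  rot[11] = $remembrance
Sorted (with $ < everything):
  sorted[0] = $remembrance
  sorted[1] = ance$remembr
  sorted[2] = brance$remem
  sorted[3] = ce$remembran
  sorted[4] = e$remembranc
  sorted[5] = embrance$rem
  sorted[6] = emembrance$r
  sorted[7] = mbrance$reme
  sorted[8] = membrance$re
  sorted[9] = nce$remembra
  sorted[10] = rance$rememb
  sorted[11] = remembrance$
sorted[5] = embrance$rem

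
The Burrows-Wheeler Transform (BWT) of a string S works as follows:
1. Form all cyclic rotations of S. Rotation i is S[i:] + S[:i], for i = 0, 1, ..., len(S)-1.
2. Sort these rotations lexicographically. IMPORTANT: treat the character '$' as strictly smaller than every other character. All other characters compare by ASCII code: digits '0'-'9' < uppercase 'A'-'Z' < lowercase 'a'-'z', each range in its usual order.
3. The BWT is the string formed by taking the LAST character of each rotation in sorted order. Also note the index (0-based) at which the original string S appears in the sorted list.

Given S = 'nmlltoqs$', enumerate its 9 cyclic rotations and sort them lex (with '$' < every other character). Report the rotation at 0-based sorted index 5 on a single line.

All 9 rotations (rotation i = S[i:]+S[:i]):
  rot[0] = nmlltoqs$
  rot[1] = mlltoqs$n
  rot[2] = lltoqs$nm
  rot[3] = ltoqs$nml
  rot[4] = toqs$nmll
  rot[5] = oqs$nmllt
  rot[6] = qs$nmllto
  rot[7] = s$nmlltoq
  rot[8] = $nmlltoqs
Sorted (with $ < everything):
  sorted[0] = $nmlltoqs
  sorted[1] = lltoqs$nm
  sorted[2] = ltoqs$nml
  sorted[3] = mlltoqs$n
  sorted[4] = nmlltoqs$
  sorted[5] = oqs$nmllt
  sorted[6] = qs$nmllto
  sorted[7] = s$nmlltoq
  sorted[8] = toqs$nmll
sorted[5] = oqs$nmllt

Answer: oqs$nmllt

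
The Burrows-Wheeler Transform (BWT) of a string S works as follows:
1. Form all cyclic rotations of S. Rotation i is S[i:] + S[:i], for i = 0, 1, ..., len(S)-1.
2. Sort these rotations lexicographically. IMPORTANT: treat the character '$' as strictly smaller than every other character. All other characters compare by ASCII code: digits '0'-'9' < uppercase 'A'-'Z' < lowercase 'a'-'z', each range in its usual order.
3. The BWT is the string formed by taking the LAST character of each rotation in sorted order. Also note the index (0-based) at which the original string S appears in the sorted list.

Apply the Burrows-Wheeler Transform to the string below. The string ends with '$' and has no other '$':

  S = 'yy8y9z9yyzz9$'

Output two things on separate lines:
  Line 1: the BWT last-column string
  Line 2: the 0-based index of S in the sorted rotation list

Answer: 9yzzyy8$9yz9y
7

Derivation:
All 13 rotations (rotation i = S[i:]+S[:i]):
  rot[0] = yy8y9z9yyzz9$
  rot[1] = y8y9z9yyzz9$y
  rot[2] = 8y9z9yyzz9$yy
  rot[3] = y9z9yyzz9$yy8
  rot[4] = 9z9yyzz9$yy8y
  rot[5] = z9yyzz9$yy8y9
  rot[6] = 9yyzz9$yy8y9z
  rot[7] = yyzz9$yy8y9z9
  rot[8] = yzz9$yy8y9z9y
  rot[9] = zz9$yy8y9z9yy
  rot[10] = z9$yy8y9z9yyz
  rot[11] = 9$yy8y9z9yyzz
  rot[12] = $yy8y9z9yyzz9
Sorted (with $ < everything):
  sorted[0] = $yy8y9z9yyzz9  (last char: '9')
  sorted[1] = 8y9z9yyzz9$yy  (last char: 'y')
  sorted[2] = 9$yy8y9z9yyzz  (last char: 'z')
  sorted[3] = 9yyzz9$yy8y9z  (last char: 'z')
  sorted[4] = 9z9yyzz9$yy8y  (last char: 'y')
  sorted[5] = y8y9z9yyzz9$y  (last char: 'y')
  sorted[6] = y9z9yyzz9$yy8  (last char: '8')
  sorted[7] = yy8y9z9yyzz9$  (last char: '$')
  sorted[8] = yyzz9$yy8y9z9  (last char: '9')
  sorted[9] = yzz9$yy8y9z9y  (last char: 'y')
  sorted[10] = z9$yy8y9z9yyz  (last char: 'z')
  sorted[11] = z9yyzz9$yy8y9  (last char: '9')
  sorted[12] = zz9$yy8y9z9yy  (last char: 'y')
Last column: 9yzzyy8$9yz9y
Original string S is at sorted index 7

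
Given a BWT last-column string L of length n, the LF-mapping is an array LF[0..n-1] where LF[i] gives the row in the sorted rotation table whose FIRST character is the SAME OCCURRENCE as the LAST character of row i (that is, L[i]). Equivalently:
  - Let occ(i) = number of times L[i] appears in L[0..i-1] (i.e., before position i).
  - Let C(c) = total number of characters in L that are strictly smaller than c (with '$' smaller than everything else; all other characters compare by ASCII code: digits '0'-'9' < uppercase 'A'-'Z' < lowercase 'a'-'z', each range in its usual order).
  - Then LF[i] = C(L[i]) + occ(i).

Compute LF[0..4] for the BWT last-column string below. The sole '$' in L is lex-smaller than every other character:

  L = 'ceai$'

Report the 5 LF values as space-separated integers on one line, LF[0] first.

Char counts: '$':1, 'a':1, 'c':1, 'e':1, 'i':1
C (first-col start): C('$')=0, C('a')=1, C('c')=2, C('e')=3, C('i')=4
L[0]='c': occ=0, LF[0]=C('c')+0=2+0=2
L[1]='e': occ=0, LF[1]=C('e')+0=3+0=3
L[2]='a': occ=0, LF[2]=C('a')+0=1+0=1
L[3]='i': occ=0, LF[3]=C('i')+0=4+0=4
L[4]='$': occ=0, LF[4]=C('$')+0=0+0=0

Answer: 2 3 1 4 0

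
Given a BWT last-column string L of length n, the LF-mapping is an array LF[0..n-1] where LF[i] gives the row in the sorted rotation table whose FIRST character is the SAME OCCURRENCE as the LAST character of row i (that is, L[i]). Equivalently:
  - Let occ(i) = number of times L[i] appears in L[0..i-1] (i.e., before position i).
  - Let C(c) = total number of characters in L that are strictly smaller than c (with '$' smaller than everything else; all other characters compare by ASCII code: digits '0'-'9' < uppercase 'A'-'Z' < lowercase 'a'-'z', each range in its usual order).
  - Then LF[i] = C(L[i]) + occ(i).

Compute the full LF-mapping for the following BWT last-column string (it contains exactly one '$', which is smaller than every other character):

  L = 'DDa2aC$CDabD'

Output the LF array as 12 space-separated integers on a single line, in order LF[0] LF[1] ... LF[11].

Answer: 4 5 8 1 9 2 0 3 6 10 11 7

Derivation:
Char counts: '$':1, '2':1, 'C':2, 'D':4, 'a':3, 'b':1
C (first-col start): C('$')=0, C('2')=1, C('C')=2, C('D')=4, C('a')=8, C('b')=11
L[0]='D': occ=0, LF[0]=C('D')+0=4+0=4
L[1]='D': occ=1, LF[1]=C('D')+1=4+1=5
L[2]='a': occ=0, LF[2]=C('a')+0=8+0=8
L[3]='2': occ=0, LF[3]=C('2')+0=1+0=1
L[4]='a': occ=1, LF[4]=C('a')+1=8+1=9
L[5]='C': occ=0, LF[5]=C('C')+0=2+0=2
L[6]='$': occ=0, LF[6]=C('$')+0=0+0=0
L[7]='C': occ=1, LF[7]=C('C')+1=2+1=3
L[8]='D': occ=2, LF[8]=C('D')+2=4+2=6
L[9]='a': occ=2, LF[9]=C('a')+2=8+2=10
L[10]='b': occ=0, LF[10]=C('b')+0=11+0=11
L[11]='D': occ=3, LF[11]=C('D')+3=4+3=7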